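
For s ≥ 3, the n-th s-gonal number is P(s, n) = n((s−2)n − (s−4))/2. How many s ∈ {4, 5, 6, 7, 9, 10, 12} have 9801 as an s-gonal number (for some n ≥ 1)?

s = 4: P(4, 99) = 9801. ✓
s = 5: P(5, 81) = 9801. ✓
s = 6: P(6, 70) = 9730 and P(6, 71) = 10011; 9801 is not s-gonal.
s = 7: P(7, 62) = 9517 and P(7, 63) = 9828; 9801 is not s-gonal.
s = 9: P(9, 53) = 9699 and P(9, 54) = 10071; 9801 is not s-gonal.
s = 10: P(10, 49) = 9457 and P(10, 50) = 9850; 9801 is not s-gonal.
s = 12: P(12, 44) = 9504 and P(12, 45) = 9945; 9801 is not s-gonal.
Hits: s ∈ {4, 5} → 2.

2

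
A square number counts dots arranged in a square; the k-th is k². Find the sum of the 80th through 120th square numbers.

Σ_{i=80}^{120} i² = 583220 − 167480 = 415740.

415740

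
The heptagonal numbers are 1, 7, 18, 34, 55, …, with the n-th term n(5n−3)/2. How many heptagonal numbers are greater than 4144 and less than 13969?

The n-th heptagonal number is n(5n−3)/2.
Smallest index with value > 4144: n = 42 (giving 4347).
Largest index with value < 13969: n = 75 (giving 13950).
Indices 42 through 75: 34 terms.

34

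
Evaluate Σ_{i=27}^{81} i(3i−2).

516780

Σ i(3i−2) = 3Σi² − 2Σi over i = 27..81.
Σi = 3321 − 351 = 2970 and Σi² = 180441 − 6201 = 174240.
3·174240 − 2·2970 = 516780.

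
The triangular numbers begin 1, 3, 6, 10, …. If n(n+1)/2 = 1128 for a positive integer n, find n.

Set n(n+1)/2 = 1128, giving n² + n − 2256 = 0.
The discriminant is 1 + 8·1128 = 9025, and √9025 = 95.
So n = (-1 + 95) / 2 = 94/2 = 47.
Check: 47·48/2 = 1128. ✓

47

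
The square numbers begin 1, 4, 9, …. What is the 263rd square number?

263² = 69169.

69169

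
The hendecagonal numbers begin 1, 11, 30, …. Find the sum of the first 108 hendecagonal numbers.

Σ i(9i−7)/2 = (9Σi² − 7Σi) / 2 over i = 1..108.
Σi = 5886 and Σi² = 425754.
(9·425754 − 7·5886) / 2 = 3790584/2 = 1895292.

1895292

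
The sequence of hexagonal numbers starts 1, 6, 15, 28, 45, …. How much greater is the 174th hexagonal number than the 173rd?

693

Consecutive hexagonal numbers differ by 4n − 3: here 4·174 − 3 = 693.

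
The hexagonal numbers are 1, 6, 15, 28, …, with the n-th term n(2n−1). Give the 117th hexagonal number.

27261

The 117th hexagonal number is n(2n−1) with n = 117.
117·(2·117 − 1) = 117·233 = 27261.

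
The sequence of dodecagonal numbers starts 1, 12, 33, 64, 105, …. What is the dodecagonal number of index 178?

157708

The 178th dodecagonal number is n(5n−4) with n = 178.
178·(5·178 − 4) = 178·886 = 157708.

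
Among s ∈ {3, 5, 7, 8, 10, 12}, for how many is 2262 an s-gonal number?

s = 3: P(3, 66) = 2211 and P(3, 67) = 2278; 2262 is not s-gonal.
s = 5: P(5, 39) = 2262. ✓
s = 7: P(7, 30) = 2205 and P(7, 31) = 2356; 2262 is not s-gonal.
s = 8: P(8, 27) = 2133 and P(8, 28) = 2296; 2262 is not s-gonal.
s = 10: P(10, 24) = 2232 and P(10, 25) = 2425; 2262 is not s-gonal.
s = 12: P(12, 21) = 2121 and P(12, 22) = 2332; 2262 is not s-gonal.
Hits: s ∈ {5} → 1.

1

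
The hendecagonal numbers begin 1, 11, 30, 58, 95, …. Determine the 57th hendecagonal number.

The 57th hendecagonal number is n(9n−7)/2 with n = 57.
57·(9·57 − 7)/2 = 57·506/2 = 57·253 = 14421.

14421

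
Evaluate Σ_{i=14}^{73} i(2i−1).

260450

Σ i(2i−1) = 2Σi² − Σi over i = 14..73.
Σi = 2701 − 91 = 2610 and Σi² = 132349 − 819 = 131530.
2·131530 − 1·2610 = 260450.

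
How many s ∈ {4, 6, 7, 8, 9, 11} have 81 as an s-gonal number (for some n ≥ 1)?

2

s = 4: P(4, 9) = 81. ✓
s = 6: P(6, 6) = 66 and P(6, 7) = 91; 81 is not s-gonal.
s = 7: P(7, 6) = 81. ✓
s = 8: P(8, 5) = 65 and P(8, 6) = 96; 81 is not s-gonal.
s = 9: P(9, 5) = 75 and P(9, 6) = 111; 81 is not s-gonal.
s = 11: P(11, 4) = 58 and P(11, 5) = 95; 81 is not s-gonal.
Hits: s ∈ {4, 7} → 2.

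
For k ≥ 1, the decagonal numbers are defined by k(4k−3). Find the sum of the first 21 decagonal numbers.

Σ i(4i−3) = 4Σi² − 3Σi over i = 1..21.
Σi = 231 and Σi² = 3311.
4·3311 − 3·231 = 12551.

12551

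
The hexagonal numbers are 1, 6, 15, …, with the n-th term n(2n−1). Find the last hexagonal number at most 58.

45

Solve n(2n−1) ≤ 58 for integer n.
n = 5 gives 45 ≤ 58, while n = 6 gives 66 > 58; so the answer is 45.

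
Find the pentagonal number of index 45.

3015

The 45th pentagonal number is n(3n−1)/2 with n = 45.
45·(3·45 − 1)/2 = 45·134/2 = 45·67 = 3015.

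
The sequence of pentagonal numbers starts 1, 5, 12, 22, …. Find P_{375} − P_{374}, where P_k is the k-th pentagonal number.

Consecutive pentagonal numbers differ by 3n − 2: here 3·375 − 2 = 1123.

1123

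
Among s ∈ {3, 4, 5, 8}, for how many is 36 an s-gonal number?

2

s = 3: P(3, 8) = 36. ✓
s = 4: P(4, 6) = 36. ✓
s = 5: P(5, 5) = 35 and P(5, 6) = 51; 36 is not s-gonal.
s = 8: P(8, 3) = 21 and P(8, 4) = 40; 36 is not s-gonal.
Hits: s ∈ {3, 4} → 2.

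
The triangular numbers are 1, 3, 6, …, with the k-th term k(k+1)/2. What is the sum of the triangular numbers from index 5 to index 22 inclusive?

2004

Σ i(i+1)/2 = (Σi² + Σi) / 2 over i = 5..22.
Σi = 253 − 10 = 243 and Σi² = 3795 − 30 = 3765.
(1·3765 + 1·243) / 2 = 4008/2 = 2004.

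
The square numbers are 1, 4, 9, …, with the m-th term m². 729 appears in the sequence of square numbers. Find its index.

We need n² = 729, so n = √729 = 27.
Check: 27² = 729. ✓

27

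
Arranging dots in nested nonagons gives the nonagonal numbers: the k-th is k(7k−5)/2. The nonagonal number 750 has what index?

Set n(7n−5)/2 = 750, giving 7n² − 5n − 1500 = 0.
The discriminant is 25 + 56·750 = 42025, and √42025 = 205.
So n = (5 + 205) / 14 = 210/14 = 15.

15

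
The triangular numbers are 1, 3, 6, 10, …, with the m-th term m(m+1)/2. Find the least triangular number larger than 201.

210

Solve n(n+1)/2 > 201 for integer n.
The largest n with value ≤ 201 is 19 (since 190 ≤ 201 < 210), so the first above is n = 20, value 210.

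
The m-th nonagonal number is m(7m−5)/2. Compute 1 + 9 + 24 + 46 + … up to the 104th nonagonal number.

1317680

Σ i(7i−5)/2 = (7Σi² − 5Σi) / 2 over i = 1..104.
Σi = 5460 and Σi² = 380380.
(7·380380 − 5·5460) / 2 = 2635360/2 = 1317680.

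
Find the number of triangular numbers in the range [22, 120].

9

The n-th triangular number is n(n+1)/2.
Smallest index with value ≥ 22: n = 7 (giving 28).
Largest index with value ≤ 120: n = 15 (giving 120).
Indices 7 through 15: 9 terms.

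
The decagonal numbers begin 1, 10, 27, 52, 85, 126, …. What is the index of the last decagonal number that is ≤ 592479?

385

Solve n(4n−3) ≤ 592479 for integer n.
n = 385 gives 591745 ≤ 592479, while n = 386 gives 594826 > 592479; so the answer is index 385.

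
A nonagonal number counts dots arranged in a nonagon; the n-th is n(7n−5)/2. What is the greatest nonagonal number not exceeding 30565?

30039

Solve n(7n−5)/2 ≤ 30565 for integer n.
n = 93 gives 30039 ≤ 30565, while n = 94 gives 30691 > 30565; so the answer is 30039.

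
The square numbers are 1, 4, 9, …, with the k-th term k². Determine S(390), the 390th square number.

152100

390² = 152100.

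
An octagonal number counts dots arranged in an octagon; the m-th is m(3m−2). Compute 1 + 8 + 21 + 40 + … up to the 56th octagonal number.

177156

Σ i(3i−2) = 3Σi² − 2Σi over i = 1..56.
Σi = 1596 and Σi² = 60116.
3·60116 − 2·1596 = 177156.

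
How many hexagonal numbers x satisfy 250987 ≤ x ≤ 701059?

The n-th hexagonal number is n(2n−1).
Smallest index with value ≥ 250987: n = 355 (giving 251695).
Largest index with value ≤ 701059: n = 592 (giving 700336).
Indices 355 through 592: 238 terms.

238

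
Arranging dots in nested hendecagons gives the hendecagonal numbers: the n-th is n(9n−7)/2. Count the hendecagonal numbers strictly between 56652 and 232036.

The n-th hendecagonal number is n(9n−7)/2.
Smallest index with value > 56652: n = 113 (giving 57065).
Largest index with value < 232036: n = 227 (giving 231086).
Indices 113 through 227: 115 terms.

115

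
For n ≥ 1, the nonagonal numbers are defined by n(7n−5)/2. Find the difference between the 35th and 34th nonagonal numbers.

Consecutive nonagonal numbers differ by 7n − 6: here 7·35 − 6 = 239.

239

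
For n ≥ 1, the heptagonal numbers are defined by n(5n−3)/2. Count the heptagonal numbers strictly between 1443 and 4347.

The n-th heptagonal number is n(5n−3)/2.
Smallest index with value > 1443: n = 25 (giving 1525).
Largest index with value < 4347: n = 41 (giving 4141).
Indices 25 through 41: 17 terms.

17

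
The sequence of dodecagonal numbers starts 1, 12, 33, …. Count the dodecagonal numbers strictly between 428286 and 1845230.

The n-th dodecagonal number is n(5n−4).
Smallest index with value > 428286: n = 294 (giving 431004).
Largest index with value < 1845230: n = 607 (giving 1839817).
Indices 294 through 607: 314 terms.

314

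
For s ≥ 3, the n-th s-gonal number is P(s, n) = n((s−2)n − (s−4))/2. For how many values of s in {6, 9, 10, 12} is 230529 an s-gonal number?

s = 6: P(6, 339) = 229503 and P(6, 340) = 230860; 230529 is not s-gonal.
s = 9: P(9, 257) = 230529. ✓
s = 10: P(10, 240) = 229680 and P(10, 241) = 231601; 230529 is not s-gonal.
s = 12: P(12, 215) = 230265 and P(12, 216) = 232416; 230529 is not s-gonal.
Hits: s ∈ {9} → 1.

1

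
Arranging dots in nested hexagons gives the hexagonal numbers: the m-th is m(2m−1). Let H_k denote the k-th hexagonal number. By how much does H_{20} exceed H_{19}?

Consecutive hexagonal numbers differ by 4n − 3: here 4·20 − 3 = 77.

77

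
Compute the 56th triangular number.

The 56th triangular number is n(n+1)/2 with n = 56.
56·57/2 = 3192/2 = 1596.

1596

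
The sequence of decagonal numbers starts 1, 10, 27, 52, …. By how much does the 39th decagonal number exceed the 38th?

305

Consecutive decagonal numbers differ by 8n − 7: here 8·39 − 7 = 305.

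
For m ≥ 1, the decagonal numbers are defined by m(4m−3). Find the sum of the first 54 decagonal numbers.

211365

Σ i(4i−3) = 4Σi² − 3Σi over i = 1..54.
Σi = 1485 and Σi² = 53955.
4·53955 − 3·1485 = 211365.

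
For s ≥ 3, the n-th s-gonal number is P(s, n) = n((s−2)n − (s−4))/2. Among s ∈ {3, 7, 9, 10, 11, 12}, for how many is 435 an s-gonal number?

s = 3: P(3, 29) = 435. ✓
s = 7: P(7, 13) = 403 and P(7, 14) = 469; 435 is not s-gonal.
s = 9: P(9, 11) = 396 and P(9, 12) = 474; 435 is not s-gonal.
s = 10: P(10, 10) = 370 and P(10, 11) = 451; 435 is not s-gonal.
s = 11: P(11, 10) = 415 and P(11, 11) = 506; 435 is not s-gonal.
s = 12: P(12, 9) = 369 and P(12, 10) = 460; 435 is not s-gonal.
Hits: s ∈ {3} → 1.

1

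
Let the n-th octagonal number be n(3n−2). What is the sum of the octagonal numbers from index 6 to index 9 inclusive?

Σ i(3i−2) = 3Σi² − 2Σi over i = 6..9.
Σi = 45 − 15 = 30 and Σi² = 285 − 55 = 230.
3·230 − 2·30 = 630.

630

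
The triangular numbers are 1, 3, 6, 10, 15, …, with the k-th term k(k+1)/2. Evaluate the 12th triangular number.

78

12·13/2 = 156/2 = 78.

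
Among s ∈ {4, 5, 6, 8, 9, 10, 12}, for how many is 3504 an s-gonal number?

1

s = 4: P(4, 59) = 3481 and P(4, 60) = 3600; 3504 is not s-gonal.
s = 5: P(5, 48) = 3432 and P(5, 49) = 3577; 3504 is not s-gonal.
s = 6: P(6, 42) = 3486 and P(6, 43) = 3655; 3504 is not s-gonal.
s = 8: P(8, 34) = 3400 and P(8, 35) = 3605; 3504 is not s-gonal.
s = 9: P(9, 32) = 3504. ✓
s = 10: P(10, 29) = 3277 and P(10, 30) = 3510; 3504 is not s-gonal.
s = 12: P(12, 26) = 3276 and P(12, 27) = 3537; 3504 is not s-gonal.
Hits: s ∈ {9} → 1.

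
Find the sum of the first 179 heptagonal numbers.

4795410

Σ i(5i−3)/2 = (5Σi² − 3Σi) / 2 over i = 1..179.
Σi = 16110 and Σi² = 1927830.
(5·1927830 − 3·16110) / 2 = 9590820/2 = 4795410.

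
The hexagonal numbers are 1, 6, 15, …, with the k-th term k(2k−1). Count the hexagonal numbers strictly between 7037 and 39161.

81

The n-th hexagonal number is n(2n−1).
Smallest index with value > 7037: n = 60 (giving 7140).
Largest index with value < 39161: n = 140 (giving 39060).
Indices 60 through 140: 81 terms.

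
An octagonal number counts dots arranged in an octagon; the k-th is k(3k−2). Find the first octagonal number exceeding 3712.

3816

Solve n(3n−2) > 3712 for integer n.
The largest n with value ≤ 3712 is 35 (since 3605 ≤ 3712 < 3816), so the first above is n = 36, value 3816.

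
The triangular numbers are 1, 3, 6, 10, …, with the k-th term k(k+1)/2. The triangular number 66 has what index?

11

Set n(n+1)/2 = 66, giving n² + n − 132 = 0.
The discriminant is 1 + 8·66 = 529, and √529 = 23.
So n = (-1 + 23) / 2 = 22/2 = 11.
Check: 11·12/2 = 66. ✓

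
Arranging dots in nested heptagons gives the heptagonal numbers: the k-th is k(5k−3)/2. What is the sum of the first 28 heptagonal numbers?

Σ i(5i−3)/2 = (5Σi² − 3Σi) / 2 over i = 1..28.
Σi = 406 and Σi² = 7714.
(5·7714 − 3·406) / 2 = 37352/2 = 18676.

18676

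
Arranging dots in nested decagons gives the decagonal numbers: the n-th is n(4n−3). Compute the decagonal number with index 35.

4795

The 35th decagonal number is n(4n−3) with n = 35.
35·(4·35 − 3) = 35·137 = 4795.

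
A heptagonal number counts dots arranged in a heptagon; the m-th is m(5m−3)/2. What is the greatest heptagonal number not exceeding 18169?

17935

Solve n(5n−3)/2 ≤ 18169 for integer n.
n = 85 gives 17935 ≤ 18169, while n = 86 gives 18361 > 18169; so the answer is 17935.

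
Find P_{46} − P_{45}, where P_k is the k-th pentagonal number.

Consecutive pentagonal numbers differ by 3n − 2: here 3·46 − 2 = 136.

136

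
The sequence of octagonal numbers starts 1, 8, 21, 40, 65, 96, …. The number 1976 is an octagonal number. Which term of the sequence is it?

Set n(3n−2) = 1976, giving 3n² − 2n − 1976 = 0.
The discriminant is 4 + 12·1976 = 23716, and √23716 = 154.
So n = (2 + 154) / 6 = 156/6 = 26.

26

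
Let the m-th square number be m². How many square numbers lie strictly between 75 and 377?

The n-th square number is n².
Smallest index with value > 75: n = 9 (giving 81).
Largest index with value < 377: n = 19 (giving 361).
Indices 9 through 19: 11 terms.

11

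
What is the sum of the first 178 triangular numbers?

Σ i(i+1)/2 = (Σi² + Σi) / 2 over i = 1..178.
Σi = 15931 and Σi² = 1895789.
(1·1895789 + 1·15931) / 2 = 1911720/2 = 955860.

955860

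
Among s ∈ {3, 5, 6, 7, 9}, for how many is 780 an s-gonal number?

2

s = 3: P(3, 39) = 780. ✓
s = 5: P(5, 22) = 715 and P(5, 23) = 782; 780 is not s-gonal.
s = 6: P(6, 20) = 780. ✓
s = 7: P(7, 17) = 697 and P(7, 18) = 783; 780 is not s-gonal.
s = 9: P(9, 15) = 750 and P(9, 16) = 856; 780 is not s-gonal.
Hits: s ∈ {3, 6} → 2.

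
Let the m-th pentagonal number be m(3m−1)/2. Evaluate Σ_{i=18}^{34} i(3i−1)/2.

17629

Σ i(3i−1)/2 = (3Σi² − Σi) / 2 over i = 18..34.
Σi = 595 − 153 = 442 and Σi² = 13685 − 1785 = 11900.
(3·11900 − 1·442) / 2 = 35258/2 = 17629.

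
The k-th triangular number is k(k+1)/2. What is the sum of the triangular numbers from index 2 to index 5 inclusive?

Σ i(i+1)/2 = (Σi² + Σi) / 2 over i = 2..5.
Σi = 15 − 1 = 14 and Σi² = 55 − 1 = 54.
(1·54 + 1·14) / 2 = 68/2 = 34.

34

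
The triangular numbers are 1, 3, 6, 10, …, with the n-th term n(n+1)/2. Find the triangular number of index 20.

20·21/2 = 420/2 = 210.

210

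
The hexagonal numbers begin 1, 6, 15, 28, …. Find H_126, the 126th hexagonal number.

31626

The 126th hexagonal number is n(2n−1) with n = 126.
126·(2·126 − 1) = 126·251 = 31626.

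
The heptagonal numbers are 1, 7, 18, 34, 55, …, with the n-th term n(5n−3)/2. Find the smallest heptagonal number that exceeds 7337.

7480

Solve n(5n−3)/2 > 7337 for integer n.
The largest n with value ≤ 7337 is 54 (since 7209 ≤ 7337 < 7480), so the first above is n = 55, value 7480.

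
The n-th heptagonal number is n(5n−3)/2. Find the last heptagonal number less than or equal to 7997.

7756

Solve n(5n−3)/2 ≤ 7997 for integer n.
n = 56 gives 7756 ≤ 7997, while n = 57 gives 8037 > 7997; so the answer is 7756.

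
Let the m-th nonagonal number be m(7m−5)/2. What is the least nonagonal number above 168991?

Solve n(7n−5)/2 > 168991 for integer n.
The largest n with value ≤ 168991 is 220 (since 168850 ≤ 168991 < 170391), so the first above is n = 221, value 170391.

170391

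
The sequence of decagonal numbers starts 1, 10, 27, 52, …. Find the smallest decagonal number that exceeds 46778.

Solve n(4n−3) > 46778 for integer n.
The largest n with value ≤ 46778 is 108 (since 46332 ≤ 46778 < 47197), so the first above is n = 109, value 47197.

47197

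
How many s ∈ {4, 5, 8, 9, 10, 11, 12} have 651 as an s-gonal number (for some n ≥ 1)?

2

s = 4: P(4, 25) = 625 and P(4, 26) = 676; 651 is not s-gonal.
s = 5: P(5, 21) = 651. ✓
s = 8: P(8, 15) = 645 and P(8, 16) = 736; 651 is not s-gonal.
s = 9: P(9, 14) = 651. ✓
s = 10: P(10, 13) = 637 and P(10, 14) = 742; 651 is not s-gonal.
s = 11: P(11, 12) = 606 and P(11, 13) = 715; 651 is not s-gonal.
s = 12: P(12, 11) = 561 and P(12, 12) = 672; 651 is not s-gonal.
Hits: s ∈ {5, 9} → 2.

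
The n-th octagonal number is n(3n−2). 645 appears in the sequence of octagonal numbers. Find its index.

Set n(3n−2) = 645, giving 3n² − 2n − 645 = 0.
The discriminant is 4 + 12·645 = 7744, and √7744 = 88.
So n = (2 + 88) / 6 = 90/6 = 15.

15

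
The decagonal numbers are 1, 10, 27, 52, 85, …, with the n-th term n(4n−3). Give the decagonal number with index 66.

17226

The 66th decagonal number is n(4n−3) with n = 66.
66·(4·66 − 3) = 66·261 = 17226.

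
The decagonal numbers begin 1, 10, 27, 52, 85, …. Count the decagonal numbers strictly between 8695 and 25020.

The n-th decagonal number is n(4n−3).
Smallest index with value > 8695: n = 48 (giving 9072).
Largest index with value < 25020: n = 79 (giving 24727).
Indices 48 through 79: 32 terms.

32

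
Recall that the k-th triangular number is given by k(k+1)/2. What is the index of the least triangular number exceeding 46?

10

Solve n(n+1)/2 > 46 for integer n.
The largest n with value ≤ 46 is 9 (since 45 ≤ 46 < 55), so the first above is n = 10, value 55.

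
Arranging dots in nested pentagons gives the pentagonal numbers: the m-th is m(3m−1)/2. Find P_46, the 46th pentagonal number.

46·(3·46 − 1)/2 = 46·137/2 = 3151.

3151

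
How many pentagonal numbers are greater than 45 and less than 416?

The n-th pentagonal number is n(3n−1)/2.
Smallest index with value > 45: n = 6 (giving 51).
Largest index with value < 416: n = 16 (giving 376).
Indices 6 through 16: 11 terms.

11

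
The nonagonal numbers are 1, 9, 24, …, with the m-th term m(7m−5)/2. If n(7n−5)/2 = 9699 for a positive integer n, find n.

Set n(7n−5)/2 = 9699, giving 7n² − 5n − 19398 = 0.
So n = (5 + 737) / 14 = 742/14 = 53.

53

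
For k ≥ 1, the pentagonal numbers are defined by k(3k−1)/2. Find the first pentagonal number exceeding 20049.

20126

Solve n(3n−1)/2 > 20049 for integer n.
The largest n with value ≤ 20049 is 115 (since 19780 ≤ 20049 < 20126), so the first above is n = 116, value 20126.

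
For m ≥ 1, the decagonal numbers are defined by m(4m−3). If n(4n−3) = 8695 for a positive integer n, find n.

Set n(4n−3) = 8695, giving 4n² − 3n − 8695 = 0.
The discriminant is 9 + 16·8695 = 139129, and √139129 = 373.
So n = (3 + 373) / 8 = 376/8 = 47.

47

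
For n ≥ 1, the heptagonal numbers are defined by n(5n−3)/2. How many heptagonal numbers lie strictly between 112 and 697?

9

The n-th heptagonal number is n(5n−3)/2.
Smallest index with value > 112: n = 8 (giving 148).
Largest index with value < 697: n = 16 (giving 616).
Indices 8 through 16: 9 terms.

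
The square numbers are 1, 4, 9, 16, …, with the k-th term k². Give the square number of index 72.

5184

The 72nd square number is n² with n = 72.
72² = 5184.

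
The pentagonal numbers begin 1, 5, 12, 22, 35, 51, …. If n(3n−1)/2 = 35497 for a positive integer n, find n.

Set n(3n−1)/2 = 35497, giving 3n² − n − 70994 = 0.
The discriminant is 1 + 24·35497 = 851929, and √851929 = 923.
So n = (1 + 923) / 6 = 924/6 = 154.

154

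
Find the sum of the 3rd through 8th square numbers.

Σ_{i=3}^{8} i² = 204 − 5 = 199.

199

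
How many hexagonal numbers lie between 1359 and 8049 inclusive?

37

The n-th hexagonal number is n(2n−1).
Smallest index with value ≥ 1359: n = 27 (giving 1431).
Largest index with value ≤ 8049: n = 63 (giving 7875).
Indices 27 through 63: 37 terms.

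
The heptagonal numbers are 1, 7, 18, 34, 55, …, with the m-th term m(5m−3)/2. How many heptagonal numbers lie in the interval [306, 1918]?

17

The n-th heptagonal number is n(5n−3)/2.
Smallest index with value ≥ 306: n = 12 (giving 342).
Largest index with value ≤ 1918: n = 28 (giving 1918).
Indices 12 through 28: 17 terms.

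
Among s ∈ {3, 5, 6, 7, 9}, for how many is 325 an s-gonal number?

s = 3: P(3, 25) = 325. ✓
s = 5: P(5, 14) = 287 and P(5, 15) = 330; 325 is not s-gonal.
s = 6: P(6, 13) = 325. ✓
s = 7: P(7, 11) = 286 and P(7, 12) = 342; 325 is not s-gonal.
s = 9: P(9, 10) = 325. ✓
Hits: s ∈ {3, 6, 9} → 3.

3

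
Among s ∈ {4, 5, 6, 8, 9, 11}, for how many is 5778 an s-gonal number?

1

s = 4: P(4, 76) = 5776 and P(4, 77) = 5929; 5778 is not s-gonal.
s = 5: P(5, 62) = 5735 and P(5, 63) = 5922; 5778 is not s-gonal.
s = 6: P(6, 54) = 5778. ✓
s = 8: P(8, 44) = 5720 and P(8, 45) = 5985; 5778 is not s-gonal.
s = 9: P(9, 40) = 5500 and P(9, 41) = 5781; 5778 is not s-gonal.
s = 11: P(11, 36) = 5706 and P(11, 37) = 6031; 5778 is not s-gonal.
Hits: s ∈ {6} → 1.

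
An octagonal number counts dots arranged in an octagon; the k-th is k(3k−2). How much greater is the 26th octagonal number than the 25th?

151

Consecutive octagonal numbers differ by 6n − 5: here 6·26 − 5 = 151.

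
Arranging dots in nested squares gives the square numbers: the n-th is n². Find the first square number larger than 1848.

Solve n² > 1848 for integer n.
The largest n with value ≤ 1848 is 42 (since 1764 ≤ 1848 < 1849), so the first above is n = 43, value 1849.

1849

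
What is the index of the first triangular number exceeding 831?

41

Solve n(n+1)/2 > 831 for integer n.
The largest n with value ≤ 831 is 40 (since 820 ≤ 831 < 861), so the first above is n = 41, value 861.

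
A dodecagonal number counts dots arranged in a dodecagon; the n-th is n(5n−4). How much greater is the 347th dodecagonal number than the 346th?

3461

Consecutive dodecagonal numbers differ by 10n − 9: here 10·347 − 9 = 3461.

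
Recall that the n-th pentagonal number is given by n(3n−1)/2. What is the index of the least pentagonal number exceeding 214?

Solve n(3n−1)/2 > 214 for integer n.
The largest n with value ≤ 214 is 12 (since 210 ≤ 214 < 247), so the first above is n = 13, value 247.

13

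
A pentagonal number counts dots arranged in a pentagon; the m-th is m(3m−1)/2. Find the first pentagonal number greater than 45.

51

Solve n(3n−1)/2 > 45 for integer n.
The largest n with value ≤ 45 is 5 (since 35 ≤ 45 < 51), so the first above is n = 6, value 51.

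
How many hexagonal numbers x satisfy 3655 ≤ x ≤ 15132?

45

The n-th hexagonal number is n(2n−1).
Smallest index with value ≥ 3655: n = 43 (giving 3655).
Largest index with value ≤ 15132: n = 87 (giving 15051).
Indices 43 through 87: 45 terms.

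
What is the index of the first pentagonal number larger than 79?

Solve n(3n−1)/2 > 79 for integer n.
The largest n with value ≤ 79 is 7 (since 70 ≤ 79 < 92), so the first above is n = 8, value 92.

8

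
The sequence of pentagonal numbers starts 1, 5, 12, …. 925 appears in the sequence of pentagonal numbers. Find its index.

25

Set n(3n−1)/2 = 925, giving 3n² − n − 1850 = 0.
The discriminant is 1 + 24·925 = 22201, and √22201 = 149.
So n = (1 + 149) / 6 = 150/6 = 25.
Check: 25·(3·25 − 1)/2 = 925. ✓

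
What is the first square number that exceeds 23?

Solve n² > 23 for integer n.
The largest n with value ≤ 23 is 4 (since 16 ≤ 23 < 25), so the first above is n = 5, value 25.

25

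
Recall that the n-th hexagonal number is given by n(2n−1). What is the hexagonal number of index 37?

2701

The 37th hexagonal number is n(2n−1) with n = 37.
37·(2·37 − 1) = 37·73 = 2701.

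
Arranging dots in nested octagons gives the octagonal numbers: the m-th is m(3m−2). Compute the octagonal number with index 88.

The 88th octagonal number is n(3n−2) with n = 88.
88·(3·88 − 2) = 88·262 = 23056.

23056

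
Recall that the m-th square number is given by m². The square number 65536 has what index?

256

We need n² = 65536, so n = √65536 = 256.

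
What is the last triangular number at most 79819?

Solve n(n+1)/2 ≤ 79819 for integer n.
n = 399 gives 79800 ≤ 79819, while n = 400 gives 80200 > 79819; so the answer is 79800.

79800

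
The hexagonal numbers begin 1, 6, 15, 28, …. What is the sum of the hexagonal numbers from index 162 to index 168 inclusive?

380051

Σ i(2i−1) = 2Σi² − Σi over i = 162..168.
Σi = 14196 − 13041 = 1155 and Σi² = 1594684 − 1404081 = 190603.
2·190603 − 1·1155 = 380051.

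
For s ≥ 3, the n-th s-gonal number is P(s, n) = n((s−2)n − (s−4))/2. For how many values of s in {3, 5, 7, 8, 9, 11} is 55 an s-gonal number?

s = 3: P(3, 10) = 55. ✓
s = 5: P(5, 6) = 51 and P(5, 7) = 70; 55 is not s-gonal.
s = 7: P(7, 5) = 55. ✓
s = 8: P(8, 4) = 40 and P(8, 5) = 65; 55 is not s-gonal.
s = 9: P(9, 4) = 46 and P(9, 5) = 75; 55 is not s-gonal.
s = 11: P(11, 3) = 30 and P(11, 4) = 58; 55 is not s-gonal.
Hits: s ∈ {3, 7} → 2.

2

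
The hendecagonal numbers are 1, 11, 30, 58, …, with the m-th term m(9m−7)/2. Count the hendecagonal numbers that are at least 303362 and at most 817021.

166

The n-th hendecagonal number is n(9n−7)/2.
Smallest index with value ≥ 303362: n = 261 (giving 305631).
Largest index with value ≤ 817021: n = 426 (giving 815151).
Indices 261 through 426: 166 terms.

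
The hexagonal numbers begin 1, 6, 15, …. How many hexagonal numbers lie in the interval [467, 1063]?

8

The n-th hexagonal number is n(2n−1).
Smallest index with value ≥ 467: n = 16 (giving 496).
Largest index with value ≤ 1063: n = 23 (giving 1035).
Indices 16 through 23: 8 terms.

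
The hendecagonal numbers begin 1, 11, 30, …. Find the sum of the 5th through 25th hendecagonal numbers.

Σ i(9i−7)/2 = (9Σi² − 7Σi) / 2 over i = 5..25.
Σi = 325 − 10 = 315 and Σi² = 5525 − 30 = 5495.
(9·5495 − 7·315) / 2 = 47250/2 = 23625.

23625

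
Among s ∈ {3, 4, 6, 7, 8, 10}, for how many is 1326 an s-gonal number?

2

s = 3: P(3, 51) = 1326. ✓
s = 4: P(4, 36) = 1296 and P(4, 37) = 1369; 1326 is not s-gonal.
s = 6: P(6, 26) = 1326. ✓
s = 7: P(7, 23) = 1288 and P(7, 24) = 1404; 1326 is not s-gonal.
s = 8: P(8, 21) = 1281 and P(8, 22) = 1408; 1326 is not s-gonal.
s = 10: P(10, 18) = 1242 and P(10, 19) = 1387; 1326 is not s-gonal.
Hits: s ∈ {3, 6} → 2.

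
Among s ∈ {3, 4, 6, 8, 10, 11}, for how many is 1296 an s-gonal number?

1

s = 3: P(3, 50) = 1275 and P(3, 51) = 1326; 1296 is not s-gonal.
s = 4: P(4, 36) = 1296. ✓
s = 6: P(6, 25) = 1225 and P(6, 26) = 1326; 1296 is not s-gonal.
s = 8: P(8, 21) = 1281 and P(8, 22) = 1408; 1296 is not s-gonal.
s = 10: P(10, 18) = 1242 and P(10, 19) = 1387; 1296 is not s-gonal.
s = 11: P(11, 17) = 1241 and P(11, 18) = 1395; 1296 is not s-gonal.
Hits: s ∈ {4} → 1.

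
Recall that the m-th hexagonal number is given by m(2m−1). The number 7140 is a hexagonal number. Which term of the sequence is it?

60

Set n(2n−1) = 7140, giving 2n² − n − 7140 = 0.
The discriminant is 1 + 8·7140 = 57121, and √57121 = 239.
So n = (1 + 239) / 4 = 240/4 = 60.
Check: 60·(2·60 − 1) = 7140. ✓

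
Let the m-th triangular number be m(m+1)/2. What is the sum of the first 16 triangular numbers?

816

Σ i(i+1)/2 = (Σi² + Σi) / 2 over i = 1..16.
Σi = 136 and Σi² = 1496.
(1·1496 + 1·136) / 2 = 1632/2 = 816.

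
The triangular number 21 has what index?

6

Set n(n+1)/2 = 21, giving n² + n − 42 = 0.
So n = (-1 + 13) / 2 = 12/2 = 6.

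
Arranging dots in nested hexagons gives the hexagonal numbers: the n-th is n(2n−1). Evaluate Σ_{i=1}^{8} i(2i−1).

Σ i(2i−1) = 2Σi² − Σi over i = 1..8.
Σi = 36 and Σi² = 204.
2·204 − 1·36 = 372.

372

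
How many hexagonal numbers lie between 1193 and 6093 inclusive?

31

The n-th hexagonal number is n(2n−1).
Smallest index with value ≥ 1193: n = 25 (giving 1225).
Largest index with value ≤ 6093: n = 55 (giving 5995).
Indices 25 through 55: 31 terms.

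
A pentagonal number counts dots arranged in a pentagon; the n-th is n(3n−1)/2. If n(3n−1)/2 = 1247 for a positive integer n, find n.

Set n(3n−1)/2 = 1247, giving 3n² − n − 2494 = 0.
So n = (1 + 173) / 6 = 174/6 = 29.
Check: 29·(3·29 − 1)/2 = 1247. ✓

29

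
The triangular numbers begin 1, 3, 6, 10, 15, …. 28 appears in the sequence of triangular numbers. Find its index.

Set n(n+1)/2 = 28, giving n² + n − 56 = 0.
So n = (-1 + 15) / 2 = 14/2 = 7.
Check: 7·8/2 = 28. ✓

7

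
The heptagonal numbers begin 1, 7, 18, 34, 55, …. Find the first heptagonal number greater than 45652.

Solve n(5n−3)/2 > 45652 for integer n.
The largest n with value ≤ 45652 is 135 (since 45360 ≤ 45652 < 46036), so the first above is n = 136, value 46036.

46036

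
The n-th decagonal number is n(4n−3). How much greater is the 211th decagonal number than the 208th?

5019

211·(4·211 − 3) = 177451 and 208·(4·208 − 3) = 172432.
Difference: 177451 − 172432 = 5019.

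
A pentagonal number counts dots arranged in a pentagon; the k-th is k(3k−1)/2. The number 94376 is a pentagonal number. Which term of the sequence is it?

251

Set n(3n−1)/2 = 94376, giving 3n² − n − 188752 = 0.
So n = (1 + 1505) / 6 = 1506/6 = 251.
Check: 251·(3·251 − 1)/2 = 94376. ✓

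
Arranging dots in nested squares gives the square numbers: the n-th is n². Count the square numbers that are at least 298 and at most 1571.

22

The n-th square number is n².
Smallest index with value ≥ 298: n = 18 (giving 324).
Largest index with value ≤ 1571: n = 39 (giving 1521).
Indices 18 through 39: 22 terms.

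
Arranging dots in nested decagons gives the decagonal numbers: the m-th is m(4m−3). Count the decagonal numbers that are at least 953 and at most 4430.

18

The n-th decagonal number is n(4n−3).
Smallest index with value ≥ 953: n = 16 (giving 976).
Largest index with value ≤ 4430: n = 33 (giving 4257).
Indices 16 through 33: 18 terms.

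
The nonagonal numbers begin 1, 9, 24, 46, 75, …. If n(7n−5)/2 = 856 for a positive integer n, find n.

16

Set n(7n−5)/2 = 856, giving 7n² − 5n − 1712 = 0.
The discriminant is 25 + 56·856 = 47961, and √47961 = 219.
So n = (5 + 219) / 14 = 224/14 = 16.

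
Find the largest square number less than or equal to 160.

Solve n² ≤ 160 for integer n.
n = 12 gives 144 ≤ 160, while n = 13 gives 169 > 160; so the answer is 144.

144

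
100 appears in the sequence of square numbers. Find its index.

10

We need n² = 100, so n = √100 = 10.
Check: 10² = 100. ✓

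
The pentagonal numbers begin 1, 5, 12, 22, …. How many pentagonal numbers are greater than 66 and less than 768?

The n-th pentagonal number is n(3n−1)/2.
Smallest index with value > 66: n = 7 (giving 70).
Largest index with value < 768: n = 22 (giving 715).
Indices 7 through 22: 16 terms.

16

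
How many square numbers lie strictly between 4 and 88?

7

The n-th square number is n².
Smallest index with value > 4: n = 3 (giving 9).
Largest index with value < 88: n = 9 (giving 81).
Indices 3 through 9: 7 terms.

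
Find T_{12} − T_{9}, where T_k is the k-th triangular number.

12·13/2 = 78 and 9·10/2 = 45.
Difference: 78 − 45 = 33.

33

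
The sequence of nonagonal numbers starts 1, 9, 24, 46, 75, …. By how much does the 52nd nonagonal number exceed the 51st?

358

Consecutive nonagonal numbers differ by 7n − 6: here 7·52 − 6 = 358.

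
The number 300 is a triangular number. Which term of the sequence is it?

24

Set n(n+1)/2 = 300, giving n² + n − 600 = 0.
So n = (-1 + 49) / 2 = 48/2 = 24.
Check: 24·25/2 = 300. ✓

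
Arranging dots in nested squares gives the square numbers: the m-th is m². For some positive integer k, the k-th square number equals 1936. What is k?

44

We need n² = 1936, so n = √1936 = 44.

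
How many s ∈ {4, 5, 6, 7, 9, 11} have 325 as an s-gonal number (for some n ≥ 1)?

2

s = 4: P(4, 18) = 324 and P(4, 19) = 361; 325 is not s-gonal.
s = 5: P(5, 14) = 287 and P(5, 15) = 330; 325 is not s-gonal.
s = 6: P(6, 13) = 325. ✓
s = 7: P(7, 11) = 286 and P(7, 12) = 342; 325 is not s-gonal.
s = 9: P(9, 10) = 325. ✓
s = 11: P(11, 8) = 260 and P(11, 9) = 333; 325 is not s-gonal.
Hits: s ∈ {6, 9} → 2.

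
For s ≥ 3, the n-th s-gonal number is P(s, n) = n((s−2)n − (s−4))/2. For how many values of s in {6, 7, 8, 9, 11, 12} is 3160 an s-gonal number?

1

s = 6: P(6, 40) = 3160. ✓
s = 7: P(7, 35) = 3010 and P(7, 36) = 3186; 3160 is not s-gonal.
s = 8: P(8, 32) = 3008 and P(8, 33) = 3201; 3160 is not s-gonal.
s = 9: P(9, 30) = 3075 and P(9, 31) = 3286; 3160 is not s-gonal.
s = 11: P(11, 26) = 2951 and P(11, 27) = 3186; 3160 is not s-gonal.
s = 12: P(12, 25) = 3025 and P(12, 26) = 3276; 3160 is not s-gonal.
Hits: s ∈ {6} → 1.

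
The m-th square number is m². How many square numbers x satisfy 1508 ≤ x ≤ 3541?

The n-th square number is n².
Smallest index with value ≥ 1508: n = 39 (giving 1521).
Largest index with value ≤ 3541: n = 59 (giving 3481).
Indices 39 through 59: 21 terms.

21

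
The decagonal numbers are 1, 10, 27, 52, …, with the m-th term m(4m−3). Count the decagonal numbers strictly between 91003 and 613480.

240

The n-th decagonal number is n(4n−3).
Smallest index with value > 91003: n = 152 (giving 91960).
Largest index with value < 613480: n = 391 (giving 610351).
Indices 152 through 391: 240 terms.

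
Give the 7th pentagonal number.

70

The 7th pentagonal number is n(3n−1)/2 with n = 7.
7·(3·7 − 1)/2 = 7·20/2 = 7·10 = 70.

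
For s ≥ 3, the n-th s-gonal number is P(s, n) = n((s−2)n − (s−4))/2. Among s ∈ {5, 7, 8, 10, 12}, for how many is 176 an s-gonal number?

2

s = 5: P(5, 11) = 176. ✓
s = 7: P(7, 8) = 148 and P(7, 9) = 189; 176 is not s-gonal.
s = 8: P(8, 8) = 176. ✓
s = 10: P(10, 7) = 175 and P(10, 8) = 232; 176 is not s-gonal.
s = 12: P(12, 6) = 156 and P(12, 7) = 217; 176 is not s-gonal.
Hits: s ∈ {5, 8} → 2.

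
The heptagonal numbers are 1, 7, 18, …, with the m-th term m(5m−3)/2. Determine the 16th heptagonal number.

The 16th heptagonal number is n(5n−3)/2 with n = 16.
16·(5·16 − 3)/2 = 16·77/2 = 616.

616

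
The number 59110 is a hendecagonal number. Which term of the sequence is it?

Set n(9n−7)/2 = 59110, giving 9n² − 7n − 118220 = 0.
So n = (7 + 2063) / 18 = 2070/18 = 115.

115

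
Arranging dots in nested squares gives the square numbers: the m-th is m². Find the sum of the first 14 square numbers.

Σ_{i=1}^{14} i² = 14·15·29/6 = 1015.

1015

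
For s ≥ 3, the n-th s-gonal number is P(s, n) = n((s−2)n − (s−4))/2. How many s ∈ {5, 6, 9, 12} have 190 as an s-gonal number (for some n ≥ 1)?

s = 5: P(5, 11) = 176 and P(5, 12) = 210; 190 is not s-gonal.
s = 6: P(6, 10) = 190. ✓
s = 9: P(9, 7) = 154 and P(9, 8) = 204; 190 is not s-gonal.
s = 12: P(12, 6) = 156 and P(12, 7) = 217; 190 is not s-gonal.
Hits: s ∈ {6} → 1.

1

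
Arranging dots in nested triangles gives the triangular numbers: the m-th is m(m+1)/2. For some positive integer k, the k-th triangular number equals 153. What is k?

17

Set n(n+1)/2 = 153, giving n² + n − 306 = 0.
The discriminant is 1 + 8·153 = 1225, and √1225 = 35.
So n = (-1 + 35) / 2 = 34/2 = 17.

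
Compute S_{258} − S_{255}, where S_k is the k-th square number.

1539

258² = 66564 and 255² = 65025.
Difference: 66564 − 65025 = 1539.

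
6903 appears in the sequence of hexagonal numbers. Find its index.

59

Set n(2n−1) = 6903, giving 2n² − n − 6903 = 0.
The discriminant is 1 + 8·6903 = 55225, and √55225 = 235.
So n = (1 + 235) / 4 = 236/4 = 59.
Check: 59·(2·59 − 1) = 6903. ✓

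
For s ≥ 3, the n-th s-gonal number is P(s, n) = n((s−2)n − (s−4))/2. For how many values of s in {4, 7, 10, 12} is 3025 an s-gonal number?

2

s = 4: P(4, 55) = 3025. ✓
s = 7: P(7, 35) = 3010 and P(7, 36) = 3186; 3025 is not s-gonal.
s = 10: P(10, 27) = 2835 and P(10, 28) = 3052; 3025 is not s-gonal.
s = 12: P(12, 25) = 3025. ✓
Hits: s ∈ {4, 12} → 2.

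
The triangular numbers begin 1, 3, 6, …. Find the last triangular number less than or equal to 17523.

17391

Solve n(n+1)/2 ≤ 17523 for integer n.
n = 186 gives 17391 ≤ 17523, while n = 187 gives 17578 > 17523; so the answer is 17391.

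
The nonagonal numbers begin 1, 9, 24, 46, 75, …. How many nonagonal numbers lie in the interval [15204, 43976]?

46

The n-th nonagonal number is n(7n−5)/2.
Smallest index with value ≥ 15204: n = 67 (giving 15544).
Largest index with value ≤ 43976: n = 112 (giving 43624).
Indices 67 through 112: 46 terms.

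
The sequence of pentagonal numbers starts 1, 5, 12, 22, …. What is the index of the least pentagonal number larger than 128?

10

Solve n(3n−1)/2 > 128 for integer n.
The largest n with value ≤ 128 is 9 (since 117 ≤ 128 < 145), so the first above is n = 10, value 145.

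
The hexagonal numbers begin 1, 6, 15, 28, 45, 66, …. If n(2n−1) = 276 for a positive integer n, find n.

Set n(2n−1) = 276, giving 2n² − n − 276 = 0.
So n = (1 + 47) / 4 = 48/4 = 12.

12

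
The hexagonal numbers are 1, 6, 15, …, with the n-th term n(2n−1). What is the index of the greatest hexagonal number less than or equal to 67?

6

Solve n(2n−1) ≤ 67 for integer n.
n = 6 gives 66 ≤ 67, while n = 7 gives 91 > 67; so the answer is index 6.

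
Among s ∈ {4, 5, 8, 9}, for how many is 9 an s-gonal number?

s = 4: P(4, 3) = 9. ✓
s = 5: P(5, 2) = 5 and P(5, 3) = 12; 9 is not s-gonal.
s = 8: P(8, 2) = 8 and P(8, 3) = 21; 9 is not s-gonal.
s = 9: P(9, 2) = 9. ✓
Hits: s ∈ {4, 9} → 2.

2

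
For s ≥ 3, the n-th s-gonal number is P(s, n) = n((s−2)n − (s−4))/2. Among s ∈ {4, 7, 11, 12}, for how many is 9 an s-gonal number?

1

s = 4: P(4, 3) = 9. ✓
s = 7: P(7, 2) = 7 and P(7, 3) = 18; 9 is not s-gonal.
s = 11: P(11, 1) = 1 and P(11, 2) = 11; 9 is not s-gonal.
s = 12: P(12, 1) = 1 and P(12, 2) = 12; 9 is not s-gonal.
Hits: s ∈ {4} → 1.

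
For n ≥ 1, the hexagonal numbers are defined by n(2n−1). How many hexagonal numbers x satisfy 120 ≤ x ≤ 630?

11

The n-th hexagonal number is n(2n−1).
Smallest index with value ≥ 120: n = 8 (giving 120).
Largest index with value ≤ 630: n = 18 (giving 630).
Indices 8 through 18: 11 terms.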